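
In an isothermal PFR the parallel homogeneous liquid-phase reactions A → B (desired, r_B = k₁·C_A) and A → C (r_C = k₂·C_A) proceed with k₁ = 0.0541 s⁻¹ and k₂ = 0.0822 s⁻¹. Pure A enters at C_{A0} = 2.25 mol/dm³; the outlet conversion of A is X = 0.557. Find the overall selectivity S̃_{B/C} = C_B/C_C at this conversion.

0.658

C_A = C_{A0}(1−X) = 0.9967 mol/dm³.
Both paths are first order in A, so the instantaneous fraction to B is constant: dC_B/d(−C_A) = k₁/(k₁+k₂) = 0.3969.
C_B = 0.3969·(C_{A0}−C_A) = 0.3969×1.253 = 0.497 mol/dm³.
C_C = (C_{A0}−C_A)−C_B = 0.7558 mol/dm³; S̃_{B/C} = 0.4974/0.7558 = 0.658.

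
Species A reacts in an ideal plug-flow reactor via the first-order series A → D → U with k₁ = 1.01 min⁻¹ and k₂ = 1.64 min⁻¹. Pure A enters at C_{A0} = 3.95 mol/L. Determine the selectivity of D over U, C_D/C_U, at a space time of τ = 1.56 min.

For first-order series with pure A initially, C_D(τ) = k₁C_{A0}/(k₂−k₁)·(e^(−k₁τ) − e^(−k₂τ)).
e^(−k₁τ) = e^(−1.01×1.56) = e^(−1.576) = 0.2069; e^(−k₂τ) = e^(−2.558) = 0.07743.
C_D = 1.01×3.95/(1.64−1.01) × (0.2069−0.07743) = 6.333×0.1295 = 0.8198 mol/L.
C_A = C_{A0}e^(−k₁τ) = 0.8172 mol/L, so C_U = C_{A0}−C_A−C_D = 2.313 mol/L; C_D/C_U = 0.354.

0.354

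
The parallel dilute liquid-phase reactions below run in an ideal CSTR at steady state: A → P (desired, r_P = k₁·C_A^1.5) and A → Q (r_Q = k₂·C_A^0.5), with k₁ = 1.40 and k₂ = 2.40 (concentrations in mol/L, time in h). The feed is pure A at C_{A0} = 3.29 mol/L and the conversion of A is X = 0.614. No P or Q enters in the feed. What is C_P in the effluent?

0.860 mol/L

Exit C_A = C_{A0}(1−X) = 3.29×0.386 = 1.270 mol/L.
A CSTR operates uniformly at the exit composition, giving r_P = 2.004 and r_Q = 2.705 (each k·C_A^n at C_A = 1.270).
Fraction of consumed A going to P: r_P/(r_P+r_Q) = 0.4256.
C_P = 0.4256·C_{A0}·X = 0.4256×3.29×0.614 = 0.860 mol/L.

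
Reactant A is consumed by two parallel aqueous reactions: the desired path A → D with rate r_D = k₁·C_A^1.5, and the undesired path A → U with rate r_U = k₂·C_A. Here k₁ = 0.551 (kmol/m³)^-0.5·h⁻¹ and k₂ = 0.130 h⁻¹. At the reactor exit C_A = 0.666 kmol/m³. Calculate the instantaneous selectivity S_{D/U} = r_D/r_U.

3.46

S_{D/U} = r_D/r_U = (k₁·C_A^1.5)/(k₂·C_A) = (k₁/k₂)·C_A^0.5.
= (0.551×0.6660^1.5) / (0.130×0.6660) = 0.2995/0.08658 = 3.46.
Since the desired path is higher order in A, keeping C_A high (PFR or concentrated feed) favours D.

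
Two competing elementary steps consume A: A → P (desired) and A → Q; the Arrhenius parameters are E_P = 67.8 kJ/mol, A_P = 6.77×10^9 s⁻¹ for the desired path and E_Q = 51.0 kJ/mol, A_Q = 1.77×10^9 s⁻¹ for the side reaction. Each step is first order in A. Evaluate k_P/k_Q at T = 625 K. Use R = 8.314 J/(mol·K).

0.151

Since both paths have the same order in A, the concentration cancels and S_{P/Q} = k_P/k_Q = (A_P/A_Q)·exp[(E_Q−E_P)/(RT)].
(E_Q−E_P)/(RT) = (51.0−67.8)×10³/(8.314×625) = -16800/5196 = -3.233.
k_P/k_Q = (6.77×10^9/1.77×10^9)·exp(-3.233) = 3.825 × 0.03944 = 0.151.
Since E_P > E_Q, raising the temperature improves selectivity toward P.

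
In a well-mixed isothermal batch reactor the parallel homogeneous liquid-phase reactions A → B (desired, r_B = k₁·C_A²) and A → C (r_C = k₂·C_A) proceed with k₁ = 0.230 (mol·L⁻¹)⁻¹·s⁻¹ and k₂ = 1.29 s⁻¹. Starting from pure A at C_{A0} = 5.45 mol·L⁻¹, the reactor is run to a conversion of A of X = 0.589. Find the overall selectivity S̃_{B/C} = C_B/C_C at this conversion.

C_A = C_{A0}(1−X) = 2.240 mol·L⁻¹.
Along a PFR/batch, dC_C/dC_A = −r_C/(r_B+r_C) = −k₂/(k₂+k₁·C_A).
Integrating from C_{A0} to C_A: C_C = (1.29/0.230)·ln[(1.29+0.230·5.45)/(1.29+0.230·2.24)] = 5.609·ln(2.543/1.805) = 1.923 mol·L⁻¹.
Then C_B = (C_{A0}−C_A) − C_C = 3.210 − 1.923 = 1.287 mol·L⁻¹.
S̃_{B/C} = C_B/C_C = 1.287/1.923 = 0.669.

0.669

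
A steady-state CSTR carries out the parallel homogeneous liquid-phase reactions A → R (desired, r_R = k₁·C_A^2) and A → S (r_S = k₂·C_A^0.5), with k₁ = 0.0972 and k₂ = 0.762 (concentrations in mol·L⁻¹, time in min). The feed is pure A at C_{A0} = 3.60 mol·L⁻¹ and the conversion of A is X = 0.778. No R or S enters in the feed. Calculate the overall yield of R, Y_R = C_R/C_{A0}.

Exit C_A = C_{A0}(1−X) = 3.60×0.222 = 0.7992 mol·L⁻¹.
In a CSTR the entire volume is at exit conditions, so r_R = 0.0972×0.7992^2 = 0.06208 and r_S = 0.762×0.7992^0.5 = 0.6812.
Fraction of consumed A going to R: r_R/(r_R+r_S) = 0.08352.
C_R = 0.08352·C_{A0}·X = 0.08352×3.60×0.778 = 0.234 mol·L⁻¹; Y_R = C_R/C_{A0} = 0.0650.

0.0650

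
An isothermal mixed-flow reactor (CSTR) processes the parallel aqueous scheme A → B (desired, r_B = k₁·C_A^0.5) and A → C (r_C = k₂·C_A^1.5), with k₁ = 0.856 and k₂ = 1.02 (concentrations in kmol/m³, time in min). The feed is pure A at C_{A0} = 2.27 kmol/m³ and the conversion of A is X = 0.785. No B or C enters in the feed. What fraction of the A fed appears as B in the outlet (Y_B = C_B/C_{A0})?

0.496

Exit C_A = C_{A0}(1−X) = 2.27×0.215 = 0.4880 kmol/m³.
A CSTR operates uniformly at the exit composition, giving r_B = 0.5980 and r_C = 0.3478 (each k·C_A^n at C_A = 0.4880).
Fraction of consumed A going to B: r_B/(r_B+r_C) = 0.6323.
C_B = 0.6323·C_{A0}·X = 0.6323×2.27×0.785 = 1.13 kmol/m³; Y_B = C_B/C_{A0} = 0.496.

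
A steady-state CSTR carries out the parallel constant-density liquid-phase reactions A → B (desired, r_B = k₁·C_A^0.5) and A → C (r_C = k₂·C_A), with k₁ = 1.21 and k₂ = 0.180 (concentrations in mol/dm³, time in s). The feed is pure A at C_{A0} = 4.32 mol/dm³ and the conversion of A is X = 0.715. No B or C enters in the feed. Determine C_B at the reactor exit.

2.65 mol/dm³

Exit C_A = C_{A0}(1−X) = 4.32×0.285 = 1.231 mol/dm³.
A CSTR operates uniformly at the exit composition, giving r_B = 1.343 and r_C = 0.2216 (each k·C_A^n at C_A = 1.231).
Fraction of consumed A going to B: r_B/(r_B+r_C) = 0.8583.
C_B = 0.8583·C_{A0}·X = 0.8583×4.32×0.715 = 2.65 mol/dm³.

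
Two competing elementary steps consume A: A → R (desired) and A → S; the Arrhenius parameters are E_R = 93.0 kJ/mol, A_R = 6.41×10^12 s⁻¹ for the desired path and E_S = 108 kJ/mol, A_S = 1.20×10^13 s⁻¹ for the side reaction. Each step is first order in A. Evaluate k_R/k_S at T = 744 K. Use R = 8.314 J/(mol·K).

6.04

Since both paths have the same order in A, the concentration cancels and S_{R/S} = k_R/k_S = (A_R/A_S)·exp[(E_S−E_R)/(RT)].
(E_S−E_R)/(RT) = (108−93.0)×10³/(8.314×744) = 15000/6186 = 2.425.
k_R/k_S = (6.41×10^12/1.20×10^13)·exp(2.425) = 0.5342 × 11.30 = 6.04.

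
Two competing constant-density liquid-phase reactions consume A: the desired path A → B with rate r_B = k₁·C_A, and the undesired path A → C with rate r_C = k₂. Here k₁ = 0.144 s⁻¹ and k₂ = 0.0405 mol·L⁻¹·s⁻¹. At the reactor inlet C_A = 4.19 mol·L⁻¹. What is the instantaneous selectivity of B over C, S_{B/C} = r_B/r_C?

S_{B/C} = r_B/r_C = (k₁·C_A)/(k₂) = (k₁/k₂)·C_A.
= (0.144×4.190) / (0.0405) = 0.6034/0.04050 = 14.9.
Since the desired path is higher order in A, keeping C_A high (PFR or concentrated feed) favours B.

14.9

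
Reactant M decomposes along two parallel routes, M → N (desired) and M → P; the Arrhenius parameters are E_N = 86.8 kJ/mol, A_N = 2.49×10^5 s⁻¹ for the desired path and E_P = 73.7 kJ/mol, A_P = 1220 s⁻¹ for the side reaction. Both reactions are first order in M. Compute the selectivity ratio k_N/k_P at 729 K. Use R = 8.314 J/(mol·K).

23.5

k_N/k_P = (A_N/A_P)·exp[−(E_N−E_P)/(RT)] = (A_N/A_P)·exp[(E_P−E_N)/(RT)].
(E_P−E_N)/(RT) = (73.7−86.8)×10³/(8.314×729) = -13100/6061 = -2.161.
k_N/k_P = (2.49×10^5/1220)·exp(-2.161) = 204.1 × 0.1152 = 23.5.
Since E_N > E_P, raising the temperature improves selectivity toward N.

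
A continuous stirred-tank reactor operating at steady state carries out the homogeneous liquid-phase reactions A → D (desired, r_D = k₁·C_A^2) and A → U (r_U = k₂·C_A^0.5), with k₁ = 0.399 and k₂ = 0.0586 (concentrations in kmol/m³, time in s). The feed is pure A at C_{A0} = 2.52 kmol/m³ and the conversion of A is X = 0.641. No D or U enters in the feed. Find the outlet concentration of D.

Exit C_A = C_{A0}(1−X) = 2.52×0.359 = 0.9047 kmol/m³.
A CSTR operates uniformly at the exit composition, giving r_D = 0.3266 and r_U = 0.05574 (each k·C_A^n at C_A = 0.9047).
Fraction of consumed A going to D: r_D/(r_D+r_U) = 0.8542.
C_D = 0.8542·C_{A0}·X = 0.8542×2.52×0.641 = 1.38 kmol/m³.

1.38 kmol/m³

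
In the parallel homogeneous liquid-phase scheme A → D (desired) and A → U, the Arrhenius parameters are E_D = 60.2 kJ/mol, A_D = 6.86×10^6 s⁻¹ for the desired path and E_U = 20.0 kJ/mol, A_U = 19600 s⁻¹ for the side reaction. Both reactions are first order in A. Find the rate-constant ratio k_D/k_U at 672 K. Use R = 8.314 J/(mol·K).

With equal orders, S_{D/U} = k_D/k_U = (A_D/A_U)·exp[(E_U−E_D)/(RT)].
(E_U−E_D)/(RT) = (20.0−60.2)×10³/(8.314×672) = -40200/5587 = -7.195.
k_D/k_U = (6.86×10^6/19600)·exp(-7.195) = 350.0 × 7.501×10^-4 = 0.263.
Since E_D > E_U, raising the temperature improves selectivity toward D.

0.263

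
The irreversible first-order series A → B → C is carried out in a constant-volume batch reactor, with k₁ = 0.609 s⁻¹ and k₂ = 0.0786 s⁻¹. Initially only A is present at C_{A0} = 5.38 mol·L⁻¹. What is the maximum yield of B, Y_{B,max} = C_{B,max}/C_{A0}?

At the optimum, C_{B,max}/C_{A0} = (k₁/k₂)^[k₂/(k₂−k₁)].
= (0.609/0.0786)^(0.0786/(0.0786−0.609)) = (7.748)^(-0.1482) = 0.7383.

0.738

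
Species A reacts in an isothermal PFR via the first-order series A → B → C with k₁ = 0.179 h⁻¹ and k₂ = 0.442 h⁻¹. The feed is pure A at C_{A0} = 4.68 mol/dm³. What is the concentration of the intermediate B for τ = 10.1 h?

0.486 mol/dm³

The intermediate concentration in a first-order A→B→C sequence is C_B = k₁C_{A0}(e^(−k₁τ) − e^(−k₂τ))/(k₂−k₁).
e^(−k₁τ) = e^(−0.179×10.1) = e^(−1.808) = 0.1640; e^(−k₂τ) = e^(−4.464) = 0.01151.
C_B = 0.179×4.68/(0.442−0.179) × (0.1640−0.01151) = 3.185×0.1525 = 0.4857 mol/dm³.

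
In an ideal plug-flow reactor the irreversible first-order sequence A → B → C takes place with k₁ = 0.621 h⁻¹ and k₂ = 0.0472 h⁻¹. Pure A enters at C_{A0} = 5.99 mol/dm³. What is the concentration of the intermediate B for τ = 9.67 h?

For first-order series with pure A initially, C_B(τ) = k₁C_{A0}/(k₂−k₁)·(e^(−k₁τ) − e^(−k₂τ)).
e^(−k₁τ) = e^(−0.621×9.67) = e^(−6.005) = 0.002466; e^(−k₂τ) = e^(−0.4564) = 0.6335.
C_B = 0.621×5.99/(0.0472−0.621) × (0.002466−0.6335) = (-6.483)×(-0.6311) = 4.091 mol/dm³.

4.09 mol/dm³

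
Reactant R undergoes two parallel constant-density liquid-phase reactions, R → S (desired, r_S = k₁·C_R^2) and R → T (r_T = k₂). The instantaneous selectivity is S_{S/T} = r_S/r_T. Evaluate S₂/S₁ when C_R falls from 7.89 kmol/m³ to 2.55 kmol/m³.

0.104

S_{S/T} = (k₁/k₂)·C_R^2, so S₂/S₁ = (C_{R,2}/C_{R,1})^2.
= (2.55/7.89)^2 = (0.3232)^2 = 0.104.
Selectivity toward S falls as C_R falls — high-concentration operation is favoured.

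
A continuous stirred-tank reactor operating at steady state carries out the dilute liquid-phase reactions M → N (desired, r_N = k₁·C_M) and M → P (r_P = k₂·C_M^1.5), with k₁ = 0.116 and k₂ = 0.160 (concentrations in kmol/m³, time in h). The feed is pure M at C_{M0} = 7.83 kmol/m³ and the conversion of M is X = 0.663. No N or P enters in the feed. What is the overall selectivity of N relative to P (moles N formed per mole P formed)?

0.446

Exit C_M = C_{M0}(1−X) = 7.83×0.337 = 2.639 kmol/m³.
A CSTR operates uniformly at the exit composition, giving r_N = 0.3061 and r_P = 0.6858 (each k·C_M^n at C_M = 2.639).
Overall selectivity = C_N/C_P = r_Nτ/(r_Pτ) = r_N/r_P = 0.446.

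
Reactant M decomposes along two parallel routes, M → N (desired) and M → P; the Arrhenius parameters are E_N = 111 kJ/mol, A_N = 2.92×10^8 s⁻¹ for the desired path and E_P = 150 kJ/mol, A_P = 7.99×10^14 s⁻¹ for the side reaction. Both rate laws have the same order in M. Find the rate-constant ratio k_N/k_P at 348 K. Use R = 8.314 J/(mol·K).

0.261

k_N/k_P = (A_N/A_P)·exp[−(E_N−E_P)/(RT)] = (A_N/A_P)·exp[(E_P−E_N)/(RT)].
(E_P−E_N)/(RT) = (150−111)×10³/(8.314×348) = 39000/2893 = 13.48.
k_N/k_P = (2.92×10^8/7.99×10^14)·exp(13.48) = 3.655×10^-7 × 7.147×10^5 = 0.261.
Since E_N < E_P, lowering the temperature improves selectivity toward N.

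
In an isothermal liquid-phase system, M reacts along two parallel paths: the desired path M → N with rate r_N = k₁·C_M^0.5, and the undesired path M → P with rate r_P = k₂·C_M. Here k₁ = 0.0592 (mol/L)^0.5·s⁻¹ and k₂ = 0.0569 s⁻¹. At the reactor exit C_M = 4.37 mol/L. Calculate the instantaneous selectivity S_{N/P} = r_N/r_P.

S_{N/P} = r_N/r_P = (k₁·C_M^0.5)/(k₂·C_M) = (k₁/k₂)·C_M^-0.5.
= (0.0592×4.370^0.5) / (0.0569×4.370) = 0.1238/0.2487 = 0.498.
The undesired path is higher order in M, so low C_M (CSTR or dilute feed) favours N.

0.498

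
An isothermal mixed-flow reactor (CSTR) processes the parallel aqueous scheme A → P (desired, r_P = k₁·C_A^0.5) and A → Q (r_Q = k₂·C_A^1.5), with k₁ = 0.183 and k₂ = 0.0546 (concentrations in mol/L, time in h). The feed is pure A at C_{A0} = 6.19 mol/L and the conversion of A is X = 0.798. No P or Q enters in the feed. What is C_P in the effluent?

Exit C_A = C_{A0}(1−X) = 6.19×0.202 = 1.250 mol/L.
In a CSTR the entire volume is at exit conditions, so r_P = 0.183×1.250^0.5 = 0.2046 and r_Q = 0.0546×1.250^1.5 = 0.07634.
Fraction of consumed A going to P: r_P/(r_P+r_Q) = 0.7283.
C_P = 0.7283·C_{A0}·X = 0.7283×6.19×0.798 = 3.60 mol/L.

3.60 mol/L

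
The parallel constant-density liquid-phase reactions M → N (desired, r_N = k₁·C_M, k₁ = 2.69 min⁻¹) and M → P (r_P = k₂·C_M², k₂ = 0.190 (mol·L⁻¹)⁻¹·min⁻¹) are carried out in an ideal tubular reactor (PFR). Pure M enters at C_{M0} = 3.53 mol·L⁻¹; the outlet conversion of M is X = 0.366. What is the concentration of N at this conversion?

1.07 mol·L⁻¹

C_M = C_{M0}(1−X) = 2.238 mol·L⁻¹.
Along a PFR/batch, dC_N/dC_M = −r_N/(r_N+r_P) = −k₁/(k₁+k₂·C_M).
Integrating from C_{M0} to C_M: C_N = (2.69/0.190)·ln[(2.69+0.190·3.53)/(2.69+0.190·2.24)] = 14.16·ln(3.361/3.115) = 1.074 mol·L⁻¹.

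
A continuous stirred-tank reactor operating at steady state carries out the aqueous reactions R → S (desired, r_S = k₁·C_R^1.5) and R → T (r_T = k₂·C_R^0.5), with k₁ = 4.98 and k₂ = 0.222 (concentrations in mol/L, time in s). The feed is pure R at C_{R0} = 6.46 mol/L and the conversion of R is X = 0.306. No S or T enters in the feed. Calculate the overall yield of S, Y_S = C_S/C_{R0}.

Exit C_R = C_{R0}(1−X) = 6.46×0.694 = 4.483 mol/L.
A CSTR operates uniformly at the exit composition, giving r_S = 47.27 and r_T = 0.4701 (each k·C_R^n at C_R = 4.483).
Fraction of consumed R going to S: r_S/(r_S+r_T) = 0.9902.
C_S = 0.9902·C_{R0}·X = 0.9902×6.46×0.306 = 1.96 mol/L; Y_S = C_S/C_{R0} = 0.303.

0.303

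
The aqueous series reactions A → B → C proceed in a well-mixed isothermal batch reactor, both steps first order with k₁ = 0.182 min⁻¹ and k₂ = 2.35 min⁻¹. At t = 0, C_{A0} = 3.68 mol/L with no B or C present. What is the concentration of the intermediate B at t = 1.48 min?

For first-order series with pure A initially, C_B(t) = k₁C_{A0}/(k₂−k₁)·(e^(−k₁t) − e^(−k₂t)).
e^(−k₁t) = e^(−0.182×1.48) = e^(−0.2694) = 0.7639; e^(−k₂t) = e^(−3.478) = 0.03087.
C_B = 0.182×3.68/(2.35−0.182) × (0.7639−0.03087) = 0.3089×0.7330 = 0.2264 mol/L.

0.226 mol/L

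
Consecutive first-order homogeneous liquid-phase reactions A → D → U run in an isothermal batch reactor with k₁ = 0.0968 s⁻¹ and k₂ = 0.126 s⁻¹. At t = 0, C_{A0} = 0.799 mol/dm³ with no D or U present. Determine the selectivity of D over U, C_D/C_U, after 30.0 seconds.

0.126

The intermediate concentration in a first-order A→B→C sequence is C_D = k₁C_{A0}(e^(−k₁t) − e^(−k₂t))/(k₂−k₁).
e^(−k₁t) = e^(−0.0968×30.0) = e^(−2.904) = 0.05480; e^(−k₂t) = e^(−3.780) = 0.02282.
C_D = 0.0968×0.799/(0.126−0.0968) × (0.05480−0.02282) = 2.649×0.03198 = 0.08471 mol/dm³.
C_A = C_{A0}e^(−k₁t) = 0.04379 mol/dm³, so C_U = C_{A0}−C_A−C_D = 0.6705 mol/dm³; C_D/C_U = 0.126.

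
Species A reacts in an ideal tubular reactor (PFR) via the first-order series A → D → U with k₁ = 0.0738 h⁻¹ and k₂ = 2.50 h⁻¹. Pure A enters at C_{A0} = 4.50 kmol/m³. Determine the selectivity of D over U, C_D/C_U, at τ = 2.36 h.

Solving the coupled first-order balances gives C_D(τ) = [k₁/(k₂−k₁)]·C_{A0}·(e^(−k₁τ) − e^(−k₂τ)).
e^(−k₁τ) = e^(−0.0738×2.36) = e^(−0.1742) = 0.8402; e^(−k₂τ) = e^(−5.900) = 0.002739.
C_D = 0.0738×4.50/(2.50−0.0738) × (0.8402−0.002739) = 0.1369×0.8374 = 0.1146 kmol/m³.
C_A = C_{A0}e^(−k₁τ) = 3.781 kmol/m³, so C_U = C_{A0}−C_A−C_D = 0.6047 kmol/m³; C_D/C_U = 0.190.

0.190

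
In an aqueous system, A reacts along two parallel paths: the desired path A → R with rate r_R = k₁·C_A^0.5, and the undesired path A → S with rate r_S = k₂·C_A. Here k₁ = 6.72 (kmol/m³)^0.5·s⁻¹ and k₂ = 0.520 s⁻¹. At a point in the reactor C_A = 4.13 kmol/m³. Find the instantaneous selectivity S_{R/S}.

6.36

S_{R/S} = r_R/r_S = (k₁·C_A^0.5)/(k₂·C_A) = (k₁/k₂)·C_A^-0.5.
= (6.72×4.130^0.5) / (0.520×4.130) = 13.66/2.148 = 6.36.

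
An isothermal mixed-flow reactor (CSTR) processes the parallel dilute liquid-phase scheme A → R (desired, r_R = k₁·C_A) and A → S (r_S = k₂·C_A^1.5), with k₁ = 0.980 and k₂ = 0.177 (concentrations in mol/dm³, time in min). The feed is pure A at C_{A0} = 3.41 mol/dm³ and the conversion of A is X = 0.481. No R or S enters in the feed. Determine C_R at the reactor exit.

Exit C_A = C_{A0}(1−X) = 3.41×0.519 = 1.770 mol/dm³.
Rates in a CSTR are evaluated at the outlet concentration: r_R = 0.980×1.770 = 1.734, r_S = 0.177×1.770^1.5 = 0.4167.
Fraction of consumed A going to R: r_R/(r_R+r_S) = 0.8063.
C_R = 0.8063·C_{A0}·X = 0.8063×3.41×0.481 = 1.32 mol/dm³.

1.32 mol/dm³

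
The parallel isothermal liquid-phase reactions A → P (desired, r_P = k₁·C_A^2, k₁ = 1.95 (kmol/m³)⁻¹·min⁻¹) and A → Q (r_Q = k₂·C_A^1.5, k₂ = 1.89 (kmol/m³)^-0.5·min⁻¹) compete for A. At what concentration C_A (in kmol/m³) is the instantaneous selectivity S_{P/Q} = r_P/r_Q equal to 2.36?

5.23 kmol/m³

S_{P/Q} = (k₁/k₂)·C_A^0.5 ⇒ C_A = (S·k₂/k₁)^(2).
= (2.36×1.89/1.95)^(2) = (2.287)^(2) = 5.23 kmol/m³.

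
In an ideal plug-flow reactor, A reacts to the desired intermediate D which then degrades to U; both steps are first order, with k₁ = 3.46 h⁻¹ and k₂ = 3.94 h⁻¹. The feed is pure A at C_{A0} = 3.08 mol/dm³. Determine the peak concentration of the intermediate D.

1.06 mol/dm³

At the optimum, C_{D,max}/C_{A0} = (k₁/k₂)^[k₂/(k₂−k₁)].
= (3.46/3.94)^(3.94/(3.94−3.46)) = (0.8782)^(8.208) = 0.3443.
C_{D,max} = 0.3443×3.08 = 1.06 mol/dm³.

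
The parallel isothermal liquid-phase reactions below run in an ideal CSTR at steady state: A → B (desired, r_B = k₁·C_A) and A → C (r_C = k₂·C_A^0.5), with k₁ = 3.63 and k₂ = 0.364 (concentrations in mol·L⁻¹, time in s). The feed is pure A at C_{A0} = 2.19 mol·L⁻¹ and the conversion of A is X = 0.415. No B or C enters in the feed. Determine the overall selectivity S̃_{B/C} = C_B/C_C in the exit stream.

11.3

Exit C_A = C_{A0}(1−X) = 2.19×0.585 = 1.281 mol·L⁻¹.
Rates in a CSTR are evaluated at the outlet concentration: r_B = 3.63×1.281 = 4.651, r_C = 0.364×1.281^0.5 = 0.4120.
Overall selectivity = C_B/C_C = r_Bτ/(r_Cτ) = r_B/r_C = 11.3.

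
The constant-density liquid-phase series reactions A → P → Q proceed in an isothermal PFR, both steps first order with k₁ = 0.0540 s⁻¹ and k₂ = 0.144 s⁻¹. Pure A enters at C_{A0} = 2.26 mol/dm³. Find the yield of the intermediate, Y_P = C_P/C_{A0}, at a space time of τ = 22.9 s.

0.152

The intermediate concentration in a first-order A→B→C sequence is C_P = k₁C_{A0}(e^(−k₁τ) − e^(−k₂τ))/(k₂−k₁).
e^(−k₁τ) = e^(−0.0540×22.9) = e^(−1.237) = 0.2904; e^(−k₂τ) = e^(−3.298) = 0.03697.
C_P = 0.0540×2.26/(0.144−0.0540) × (0.2904−0.03697) = 1.356×0.2534 = 0.3436 mol/dm³.
Y_P = C_P/C_{A0} = 0.3436/2.26 = 0.152.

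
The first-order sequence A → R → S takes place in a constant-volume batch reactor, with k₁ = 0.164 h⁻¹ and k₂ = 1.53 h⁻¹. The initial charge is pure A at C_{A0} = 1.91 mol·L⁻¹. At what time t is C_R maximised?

1.63 h

The intermediate peaks when r₁ = r₂, i.e. k₁e^(−k₁t) = k₂e^(−k₂t), giving t_opt = ln(k₂/k₁)/(k₂−k₁).
= ln(1.53/0.164)/(1.53−0.164) = ln(9.329)/1.366 = 2.233/1.366 = 1.63 h.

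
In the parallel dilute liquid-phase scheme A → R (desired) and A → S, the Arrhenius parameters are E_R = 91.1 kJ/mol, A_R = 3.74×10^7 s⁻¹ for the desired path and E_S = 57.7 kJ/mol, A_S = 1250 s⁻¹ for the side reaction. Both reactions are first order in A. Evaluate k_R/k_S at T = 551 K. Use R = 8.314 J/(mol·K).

20.4

Since both paths have the same order in A, the concentration cancels and S_{R/S} = k_R/k_S = (A_R/A_S)·exp[(E_S−E_R)/(RT)].
(E_S−E_R)/(RT) = (57.7−91.1)×10³/(8.314×551) = -33400/4581 = -7.291.
k_R/k_S = (3.74×10^7/1250)·exp(-7.291) = 29920 × 6.817×10^-4 = 20.4.
Since E_R > E_S, raising the temperature improves selectivity toward R.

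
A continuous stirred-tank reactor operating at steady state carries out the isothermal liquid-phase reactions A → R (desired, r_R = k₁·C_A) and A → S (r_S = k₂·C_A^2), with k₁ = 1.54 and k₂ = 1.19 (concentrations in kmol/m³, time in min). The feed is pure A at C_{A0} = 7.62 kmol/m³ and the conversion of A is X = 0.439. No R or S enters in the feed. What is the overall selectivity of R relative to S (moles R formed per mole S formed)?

0.303

Exit C_A = C_{A0}(1−X) = 7.62×0.561 = 4.275 kmol/m³.
In a CSTR the entire volume is at exit conditions, so r_R = 1.54×4.275 = 6.583 and r_S = 1.19×4.275^2 = 21.75.
Overall selectivity = C_R/C_S = r_Rτ/(r_Sτ) = r_R/r_S = 0.303.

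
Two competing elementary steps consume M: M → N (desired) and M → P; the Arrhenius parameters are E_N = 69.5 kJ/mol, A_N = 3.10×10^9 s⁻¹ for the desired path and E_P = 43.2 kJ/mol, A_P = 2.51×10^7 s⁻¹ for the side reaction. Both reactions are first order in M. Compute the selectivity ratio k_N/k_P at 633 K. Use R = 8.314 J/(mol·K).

k_N/k_P = (A_N/A_P)·exp[−(E_N−E_P)/(RT)] = (A_N/A_P)·exp[(E_P−E_N)/(RT)].
(E_P−E_N)/(RT) = (43.2−69.5)×10³/(8.314×633) = -26300/5263 = -4.997.
k_N/k_P = (3.10×10^9/2.51×10^7)·exp(-4.997) = 123.5 × 0.006756 = 0.834.
Since E_N > E_P, raising the temperature improves selectivity toward N.

0.834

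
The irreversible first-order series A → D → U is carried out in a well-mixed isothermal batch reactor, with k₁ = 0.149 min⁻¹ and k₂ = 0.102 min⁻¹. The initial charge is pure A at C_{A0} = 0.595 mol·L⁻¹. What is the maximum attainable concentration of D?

At the optimum, C_{D,max}/C_{A0} = (k₁/k₂)^[k₂/(k₂−k₁)].
= (0.149/0.102)^(0.102/(0.102−0.149)) = (1.461)^(-2.170) = 0.4394.
C_{D,max} = 0.4394×0.595 = 0.261 mol·L⁻¹.

0.261 mol·L⁻¹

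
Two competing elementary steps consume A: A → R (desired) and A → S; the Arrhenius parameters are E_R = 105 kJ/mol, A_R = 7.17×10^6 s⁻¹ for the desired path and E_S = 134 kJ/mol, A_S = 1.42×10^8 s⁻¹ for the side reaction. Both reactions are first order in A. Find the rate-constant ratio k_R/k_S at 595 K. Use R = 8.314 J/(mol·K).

17.8

With equal orders, S_{R/S} = k_R/k_S = (A_R/A_S)·exp[(E_S−E_R)/(RT)].
(E_S−E_R)/(RT) = (134−105)×10³/(8.314×595) = 29000/4947 = 5.862.
k_R/k_S = (7.17×10^6/1.42×10^8)·exp(5.862) = 0.05049 × 351.5 = 17.8.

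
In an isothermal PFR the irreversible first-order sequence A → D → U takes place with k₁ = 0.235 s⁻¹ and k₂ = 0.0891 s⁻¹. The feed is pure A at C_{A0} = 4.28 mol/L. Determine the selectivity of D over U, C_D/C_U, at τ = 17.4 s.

For first-order series with pure A initially, C_D(τ) = k₁C_{A0}/(k₂−k₁)·(e^(−k₁τ) − e^(−k₂τ)).
e^(−k₁τ) = e^(−0.235×17.4) = e^(−4.089) = 0.01676; e^(−k₂τ) = e^(−1.550) = 0.2122.
C_D = 0.235×4.28/(0.0891−0.235) × (0.01676−0.2122) = (-6.894)×(-0.1954) = 1.347 mol/L.
C_A = C_{A0}e^(−k₁τ) = 0.07172 mol/L, so C_U = C_{A0}−C_A−C_D = 2.861 mol/L; C_D/C_U = 0.471.

0.471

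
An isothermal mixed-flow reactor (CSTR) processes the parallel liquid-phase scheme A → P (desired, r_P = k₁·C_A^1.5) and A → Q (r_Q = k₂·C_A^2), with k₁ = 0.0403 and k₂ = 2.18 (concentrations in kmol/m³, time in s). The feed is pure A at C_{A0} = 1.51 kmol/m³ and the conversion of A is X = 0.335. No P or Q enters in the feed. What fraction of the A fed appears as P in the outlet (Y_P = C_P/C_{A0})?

Exit C_A = C_{A0}(1−X) = 1.51×0.665 = 1.004 kmol/m³.
A CSTR operates uniformly at the exit composition, giving r_P = 0.04055 and r_Q = 2.198 (each k·C_A^n at C_A = 1.004).
Fraction of consumed A going to P: r_P/(r_P+r_Q) = 0.01811.
C_P = 0.01811·C_{A0}·X = 0.01811×1.51×0.335 = 0.00916 kmol/m³; Y_P = C_P/C_{A0} = 0.00607.

0.00607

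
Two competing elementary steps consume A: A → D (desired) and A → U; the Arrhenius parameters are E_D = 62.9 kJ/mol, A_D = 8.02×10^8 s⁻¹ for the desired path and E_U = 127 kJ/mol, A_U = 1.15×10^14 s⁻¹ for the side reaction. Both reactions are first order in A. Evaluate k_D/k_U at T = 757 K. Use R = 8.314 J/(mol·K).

k_D/k_U = (A_D/A_U)·exp[−(E_D−E_U)/(RT)] = (A_D/A_U)·exp[(E_U−E_D)/(RT)].
(E_U−E_D)/(RT) = (127−62.9)×10³/(8.314×757) = 64100/6294 = 10.18.
k_D/k_U = (8.02×10^8/1.15×10^14)·exp(10.18) = 6.974×10^-6 × 26497 = 0.185.

0.185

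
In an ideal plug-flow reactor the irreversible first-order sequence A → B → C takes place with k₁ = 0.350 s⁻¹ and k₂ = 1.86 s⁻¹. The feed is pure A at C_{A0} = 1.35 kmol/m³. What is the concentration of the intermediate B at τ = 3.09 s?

Solving the coupled first-order balances gives C_B(τ) = [k₁/(k₂−k₁)]·C_{A0}·(e^(−k₁τ) − e^(−k₂τ)).
e^(−k₁τ) = e^(−0.350×3.09) = e^(−1.081) = 0.3391; e^(−k₂τ) = e^(−5.747) = 0.003191.
C_B = 0.350×1.35/(1.86−0.350) × (0.3391−0.003191) = 0.3129×0.3359 = 0.1051 kmol/m³.

0.105 kmol/m³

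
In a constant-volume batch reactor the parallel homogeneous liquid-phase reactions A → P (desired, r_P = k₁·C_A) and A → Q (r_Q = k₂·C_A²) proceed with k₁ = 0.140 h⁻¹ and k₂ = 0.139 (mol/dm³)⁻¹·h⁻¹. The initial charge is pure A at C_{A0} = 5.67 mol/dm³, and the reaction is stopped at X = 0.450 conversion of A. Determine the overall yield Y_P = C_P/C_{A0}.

0.0855

C_A = C_{A0}(1−X) = 3.119 mol/dm³.
Along a PFR/batch, dC_P/dC_A = −r_P/(r_P+r_Q) = −k₁/(k₁+k₂·C_A).
Integrating from C_{A0} to C_A: C_P = (0.140/0.139)·ln[(0.140+0.139·5.67)/(0.140+0.139·3.12)] = 1.007·ln(0.9281/0.5735) = 0.4849 mol/dm³.
Y_P = C_P/C_{A0} = 0.4849/5.67 = 0.0855.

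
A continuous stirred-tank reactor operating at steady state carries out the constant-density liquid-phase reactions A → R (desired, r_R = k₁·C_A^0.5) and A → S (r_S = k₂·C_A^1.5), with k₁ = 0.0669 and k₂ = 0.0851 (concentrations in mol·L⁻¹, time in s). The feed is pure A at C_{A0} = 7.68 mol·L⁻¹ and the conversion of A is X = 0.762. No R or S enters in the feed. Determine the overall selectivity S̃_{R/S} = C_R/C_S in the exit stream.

Exit C_A = C_{A0}(1−X) = 7.68×0.238 = 1.828 mol·L⁻¹.
Rates in a CSTR are evaluated at the outlet concentration: r_R = 0.0669×1.828^0.5 = 0.09045, r_S = 0.0851×1.828^1.5 = 0.2103.
Overall selectivity = C_R/C_S = r_Rτ/(r_Sτ) = r_R/r_S = 0.430.

0.430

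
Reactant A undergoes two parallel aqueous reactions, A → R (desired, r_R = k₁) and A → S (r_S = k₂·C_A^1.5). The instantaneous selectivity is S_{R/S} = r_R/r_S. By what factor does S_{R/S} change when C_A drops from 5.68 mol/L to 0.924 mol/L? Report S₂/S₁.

15.2

S_{R/S} = (k₁/k₂)·C_A^-1.5, so S₂/S₁ = (C_{A,2}/C_{A,1})^-1.5.
= (0.924/5.68)^(-1.5) = (0.1627)^(-1.5) = 15.2.
Selectivity toward R rises as C_A falls — low-concentration operation is favoured.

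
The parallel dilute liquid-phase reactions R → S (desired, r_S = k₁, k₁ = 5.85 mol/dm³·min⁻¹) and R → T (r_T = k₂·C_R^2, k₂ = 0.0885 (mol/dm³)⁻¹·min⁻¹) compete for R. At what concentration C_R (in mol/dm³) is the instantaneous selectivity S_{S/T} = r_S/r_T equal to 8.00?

S_{S/T} = (k₁/k₂)·C_R^-2 ⇒ C_R = (S·k₂/k₁)^(-0.5).
= (8.00×0.0885/5.85)^(-0.5) = (0.1210)^(-0.5) = 2.87 mol/dm³.

2.87 mol/dm³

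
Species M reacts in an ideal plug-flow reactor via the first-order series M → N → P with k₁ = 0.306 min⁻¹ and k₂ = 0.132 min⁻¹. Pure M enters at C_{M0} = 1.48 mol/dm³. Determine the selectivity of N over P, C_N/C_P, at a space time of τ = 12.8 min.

Solving the coupled first-order balances gives C_N(τ) = [k₁/(k₂−k₁)]·C_{M0}·(e^(−k₁τ) − e^(−k₂τ)).
e^(−k₁τ) = e^(−0.306×12.8) = e^(−3.917) = 0.01990; e^(−k₂τ) = e^(−1.690) = 0.1846.
C_N = 0.306×1.48/(0.132−0.306) × (0.01990−0.1846) = (-2.603)×(-0.1647) = 0.4286 mol/dm³.
C_M = C_{M0}e^(−k₁τ) = 0.02946 mol/dm³, so C_P = C_{M0}−C_M−C_N = 1.022 mol/dm³; C_N/C_P = 0.419.

0.419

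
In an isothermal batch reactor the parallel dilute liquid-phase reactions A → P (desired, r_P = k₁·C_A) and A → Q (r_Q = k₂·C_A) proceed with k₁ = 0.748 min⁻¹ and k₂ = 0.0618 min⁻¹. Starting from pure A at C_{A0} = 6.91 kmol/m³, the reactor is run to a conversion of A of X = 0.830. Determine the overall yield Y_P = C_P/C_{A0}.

0.767

C_A = C_{A0}(1−X) = 1.175 kmol/m³.
Both paths are first order in A, so the instantaneous fraction to P is constant: dC_P/d(−C_A) = k₁/(k₁+k₂) = 0.9237.
C_P = 0.9237·(C_{A0}−C_A) = 0.9237×5.735 = 5.30 kmol/m³.
Y_P = C_P/C_{A0} = 5.298/6.91 = 0.767.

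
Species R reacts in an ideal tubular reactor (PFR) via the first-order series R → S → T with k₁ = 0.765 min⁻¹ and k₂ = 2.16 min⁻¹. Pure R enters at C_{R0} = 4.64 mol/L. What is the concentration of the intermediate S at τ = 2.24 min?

Solving the coupled first-order balances gives C_S(τ) = [k₁/(k₂−k₁)]·C_{R0}·(e^(−k₁τ) − e^(−k₂τ)).
e^(−k₁τ) = e^(−0.765×2.24) = e^(−1.714) = 0.1802; e^(−k₂τ) = e^(−4.838) = 0.007920.
C_S = 0.765×4.64/(2.16−0.765) × (0.1802−0.007920) = 2.545×0.1723 = 0.4384 mol/L.

0.438 mol/L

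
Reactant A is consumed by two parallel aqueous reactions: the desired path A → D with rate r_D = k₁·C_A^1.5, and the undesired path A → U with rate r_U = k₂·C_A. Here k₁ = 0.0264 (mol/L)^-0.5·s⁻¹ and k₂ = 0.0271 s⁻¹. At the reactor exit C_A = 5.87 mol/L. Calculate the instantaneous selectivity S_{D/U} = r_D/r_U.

2.36

S_{D/U} = r_D/r_U = (k₁·C_A^1.5)/(k₂·C_A) = (k₁/k₂)·C_A^0.5.
= (0.0264×5.870^1.5) / (0.0271×5.870) = 0.3755/0.1591 = 2.36.
Since the desired path is higher order in A, keeping C_A high (PFR or concentrated feed) favours D.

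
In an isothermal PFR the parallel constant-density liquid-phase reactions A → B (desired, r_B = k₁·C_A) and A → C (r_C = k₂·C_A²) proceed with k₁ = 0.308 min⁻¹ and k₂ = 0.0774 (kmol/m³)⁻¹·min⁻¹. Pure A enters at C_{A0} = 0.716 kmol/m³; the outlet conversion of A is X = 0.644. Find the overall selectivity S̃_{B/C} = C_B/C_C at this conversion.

C_A = C_{A0}(1−X) = 0.2549 kmol/m³.
Along a PFR/batch, dC_B/dC_A = −r_B/(r_B+r_C) = −k₁/(k₁+k₂·C_A).
Integrating from C_{A0} to C_A: C_B = (0.308/0.0774)·ln[(0.308+0.0774·0.716)/(0.308+0.0774·0.255)] = 3.979·ln(0.3634/0.3277) = 0.4113 kmol/m³.
C_C = (C_{A0}−C_A)−C_B = 0.04977 kmol/m³; S̃_{B/C} = 0.4113/0.04977 = 8.26.

8.26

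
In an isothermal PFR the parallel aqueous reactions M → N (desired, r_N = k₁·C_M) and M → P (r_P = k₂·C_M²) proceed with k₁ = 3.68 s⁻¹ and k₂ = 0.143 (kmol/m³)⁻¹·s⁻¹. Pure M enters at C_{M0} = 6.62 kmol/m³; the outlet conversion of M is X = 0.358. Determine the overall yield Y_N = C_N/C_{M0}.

C_M = C_{M0}(1−X) = 4.250 kmol/m³.
Along a PFR/batch, dC_N/dC_M = −r_N/(r_N+r_P) = −k₁/(k₁+k₂·C_M).
Integrating from C_{M0} to C_M: C_N = (3.68/0.143)·ln[(3.68+0.143·6.62)/(3.68+0.143·4.25)] = 25.73·ln(4.627/4.288) = 1.958 kmol/m³.
Y_N = C_N/C_{M0} = 1.958/6.62 = 0.296.

0.296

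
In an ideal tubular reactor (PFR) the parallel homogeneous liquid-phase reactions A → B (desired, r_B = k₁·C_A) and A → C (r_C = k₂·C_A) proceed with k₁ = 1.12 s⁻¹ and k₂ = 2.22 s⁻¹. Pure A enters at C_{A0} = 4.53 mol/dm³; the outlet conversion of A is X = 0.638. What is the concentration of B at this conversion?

C_A = C_{A0}(1−X) = 1.640 mol/dm³.
Both paths are first order in A, so the instantaneous fraction to B is constant: dC_B/d(−C_A) = k₁/(k₁+k₂) = 0.3353.
C_B = 0.3353·(C_{A0}−C_A) = 0.3353×2.890 = 0.969 mol/dm³.

0.969 mol/dm³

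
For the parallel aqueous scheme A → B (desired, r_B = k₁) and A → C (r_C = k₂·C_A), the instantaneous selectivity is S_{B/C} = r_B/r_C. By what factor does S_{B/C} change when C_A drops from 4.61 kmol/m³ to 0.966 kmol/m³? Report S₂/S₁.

S_{B/C} = (k₁/k₂)·C_A⁻¹, so S₂/S₁ = (C_{A,2}/C_{A,1})⁻¹.
= 4.61/0.966 = 4.77.
Selectivity toward B rises as C_A falls — low-concentration operation is favoured.

4.77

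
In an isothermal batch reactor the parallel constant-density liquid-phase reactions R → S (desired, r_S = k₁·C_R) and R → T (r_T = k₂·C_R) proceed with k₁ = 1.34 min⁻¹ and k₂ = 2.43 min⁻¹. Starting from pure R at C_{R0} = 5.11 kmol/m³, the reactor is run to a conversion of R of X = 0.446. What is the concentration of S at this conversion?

C_R = C_{R0}(1−X) = 2.831 kmol/m³.
Both paths are first order in R, so the instantaneous fraction to S is constant: dC_S/d(−C_R) = k₁/(k₁+k₂) = 0.3554.
C_S = 0.3554·(C_{R0}−C_R) = 0.3554×2.279 = 0.810 kmol/m³.

0.810 kmol/m³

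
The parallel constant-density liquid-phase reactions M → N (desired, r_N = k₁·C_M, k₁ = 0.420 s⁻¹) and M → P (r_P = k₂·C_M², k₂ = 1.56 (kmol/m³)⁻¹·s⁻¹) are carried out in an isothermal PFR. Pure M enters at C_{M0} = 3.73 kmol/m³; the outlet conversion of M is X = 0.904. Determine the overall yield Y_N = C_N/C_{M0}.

0.134

C_M = C_{M0}(1−X) = 0.3581 kmol/m³.
Along a PFR/batch, dC_N/dC_M = −r_N/(r_N+r_P) = −k₁/(k₁+k₂·C_M).
Integrating from C_{M0} to C_M: C_N = (0.420/1.56)·ln[(0.420+1.56·3.73)/(0.420+1.56·0.358)] = 0.2692·ln(6.239/0.9786) = 0.4987 kmol/m³.
Y_N = C_N/C_{M0} = 0.4987/3.73 = 0.134.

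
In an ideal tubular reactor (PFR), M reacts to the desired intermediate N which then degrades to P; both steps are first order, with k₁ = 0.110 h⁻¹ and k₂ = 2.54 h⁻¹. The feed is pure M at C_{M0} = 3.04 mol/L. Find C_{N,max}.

0.114 mol/L

Evaluating C_N at τ_opt = ln(k₂/k₁)/(k₂−k₁) gives C_{N,max}/C_{M0} = (k₁/k₂)^[k₂/(k₂−k₁)].
= (0.110/2.54)^(2.54/(2.54−0.110)) = (0.04331)^(1.045) = 0.03757.
C_{N,max} = 0.03757×3.04 = 0.114 mol/L.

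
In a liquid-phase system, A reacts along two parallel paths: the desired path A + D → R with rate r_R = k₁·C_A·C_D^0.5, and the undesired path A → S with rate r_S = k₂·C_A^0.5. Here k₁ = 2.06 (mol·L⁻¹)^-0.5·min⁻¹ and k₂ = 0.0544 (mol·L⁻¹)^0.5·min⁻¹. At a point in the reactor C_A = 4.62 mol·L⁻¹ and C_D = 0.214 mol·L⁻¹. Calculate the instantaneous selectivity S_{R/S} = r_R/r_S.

37.7

S_{R/S} = r_R/r_S = (k₁·C_A·C_D^0.5)/(k₂·C_A^0.5) = (k₁/k₂)·C_A^0.5·C_D^0.5.
= (2.06×4.620×0.2140^0.5) / (0.0544×4.620^0.5) = 4.403/0.1169 = 37.7.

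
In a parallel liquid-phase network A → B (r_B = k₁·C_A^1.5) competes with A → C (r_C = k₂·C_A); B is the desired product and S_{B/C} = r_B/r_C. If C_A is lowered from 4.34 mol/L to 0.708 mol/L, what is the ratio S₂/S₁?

0.404

S_{B/C} = (k₁/k₂)·C_A^0.5, so S₂/S₁ = (C_{A,2}/C_{A,1})^0.5.
= (0.708/4.34)^0.5 = (0.1631)^0.5 = 0.404.
Selectivity toward B falls as C_A falls — high-concentration operation is favoured.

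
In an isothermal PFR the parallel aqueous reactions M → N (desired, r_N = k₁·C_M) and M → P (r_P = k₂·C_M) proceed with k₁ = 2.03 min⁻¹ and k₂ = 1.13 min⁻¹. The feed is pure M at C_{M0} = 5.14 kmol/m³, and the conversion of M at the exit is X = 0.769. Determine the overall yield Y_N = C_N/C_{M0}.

C_M = C_{M0}(1−X) = 1.187 kmol/m³.
Both paths are first order in M, so the instantaneous fraction to N is constant: dC_N/d(−C_M) = k₁/(k₁+k₂) = 0.6424.
C_N = 0.6424·(C_{M0}−C_M) = 0.6424×3.953 = 2.54 kmol/m³.
Y_N = C_N/C_{M0} = 2.539/5.14 = 0.494.

0.494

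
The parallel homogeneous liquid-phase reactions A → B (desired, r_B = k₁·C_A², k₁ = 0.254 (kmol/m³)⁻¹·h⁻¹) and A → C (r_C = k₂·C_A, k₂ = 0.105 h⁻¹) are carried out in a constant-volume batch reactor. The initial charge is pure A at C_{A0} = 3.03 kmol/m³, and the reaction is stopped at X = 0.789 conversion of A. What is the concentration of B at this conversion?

1.90 kmol/m³

C_A = C_{A0}(1−X) = 0.6393 kmol/m³.
Along a PFR/batch, dC_C/dC_A = −r_C/(r_B+r_C) = −k₂/(k₂+k₁·C_A).
Integrating from C_{A0} to C_A: C_C = (0.105/0.254)·ln[(0.105+0.254·3.03)/(0.105+0.254·0.639)] = 0.4134·ln(0.8746/0.2674) = 0.4899 kmol/m³.
Then C_B = (C_{A0}−C_A) − C_C = 2.391 − 0.4899 = 1.901 kmol/m³.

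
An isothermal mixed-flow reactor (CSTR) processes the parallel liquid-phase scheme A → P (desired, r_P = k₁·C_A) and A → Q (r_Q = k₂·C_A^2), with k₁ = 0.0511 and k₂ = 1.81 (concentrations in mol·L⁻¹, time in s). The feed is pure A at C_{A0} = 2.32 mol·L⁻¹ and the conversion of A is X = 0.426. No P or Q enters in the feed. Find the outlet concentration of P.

Exit C_A = C_{A0}(1−X) = 2.32×0.574 = 1.332 mol·L⁻¹.
A CSTR operates uniformly at the exit composition, giving r_P = 0.06805 and r_Q = 3.210 (each k·C_A^n at C_A = 1.332).
Fraction of consumed A going to P: r_P/(r_P+r_Q) = 0.02076.
C_P = 0.02076·C_{A0}·X = 0.02076×2.32×0.426 = 0.0205 mol·L⁻¹.

0.0205 mol·L⁻¹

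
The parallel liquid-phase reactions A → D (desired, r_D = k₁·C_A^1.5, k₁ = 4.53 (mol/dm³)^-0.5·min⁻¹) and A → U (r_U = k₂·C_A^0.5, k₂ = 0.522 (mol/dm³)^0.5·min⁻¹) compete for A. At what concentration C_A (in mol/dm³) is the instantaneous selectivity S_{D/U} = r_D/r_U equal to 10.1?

S_{D/U} = (k₁/k₂)·C_A ⇒ C_A = S·k₂/k₁.
= 10.1×0.522/4.53 = 1.16 mol/dm³.

1.16 mol/dm³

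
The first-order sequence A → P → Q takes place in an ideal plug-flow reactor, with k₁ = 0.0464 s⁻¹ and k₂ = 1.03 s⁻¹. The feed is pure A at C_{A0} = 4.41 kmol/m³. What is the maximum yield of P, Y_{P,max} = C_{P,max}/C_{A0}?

0.0389

Evaluating C_P at τ_opt = ln(k₂/k₁)/(k₂−k₁) gives C_{P,max}/C_{A0} = (k₁/k₂)^[k₂/(k₂−k₁)].
= (0.0464/1.03)^(1.03/(1.03−0.0464)) = (0.04505)^(1.047) = 0.03892.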